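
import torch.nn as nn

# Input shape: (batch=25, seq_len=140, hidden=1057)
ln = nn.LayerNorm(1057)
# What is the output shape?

Input shape: (25, 140, 1057)
Output shape: (25, 140, 1057)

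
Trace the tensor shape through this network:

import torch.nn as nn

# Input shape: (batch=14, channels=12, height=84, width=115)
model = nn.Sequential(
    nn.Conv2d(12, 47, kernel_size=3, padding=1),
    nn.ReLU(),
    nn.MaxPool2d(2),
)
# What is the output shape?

Input shape: (14, 12, 84, 115)
  -> after Conv2d: (14, 47, 84, 115)
  -> after ReLU: (14, 47, 84, 115)
Output shape: (14, 47, 42, 57)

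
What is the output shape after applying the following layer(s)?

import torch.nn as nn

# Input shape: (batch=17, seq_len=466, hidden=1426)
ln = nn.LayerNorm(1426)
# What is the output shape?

Input shape: (17, 466, 1426)
Output shape: (17, 466, 1426)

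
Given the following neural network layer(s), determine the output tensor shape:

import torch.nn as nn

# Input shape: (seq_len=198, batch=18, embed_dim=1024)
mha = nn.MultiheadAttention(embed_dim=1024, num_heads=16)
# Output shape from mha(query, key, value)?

Input shape: (198, 18, 1024)
Output shape: (198, 18, 1024)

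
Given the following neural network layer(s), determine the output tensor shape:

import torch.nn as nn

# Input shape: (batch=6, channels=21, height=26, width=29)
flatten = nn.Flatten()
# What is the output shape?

Input shape: (6, 21, 26, 29)
Output shape: (6, 15834)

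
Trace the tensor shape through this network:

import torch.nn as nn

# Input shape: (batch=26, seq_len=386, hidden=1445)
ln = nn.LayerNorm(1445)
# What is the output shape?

Input shape: (26, 386, 1445)
Output shape: (26, 386, 1445)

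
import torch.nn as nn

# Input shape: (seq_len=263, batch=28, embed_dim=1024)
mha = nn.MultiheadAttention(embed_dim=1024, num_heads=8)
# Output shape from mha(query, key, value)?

Input shape: (263, 28, 1024)
Output shape: (263, 28, 1024)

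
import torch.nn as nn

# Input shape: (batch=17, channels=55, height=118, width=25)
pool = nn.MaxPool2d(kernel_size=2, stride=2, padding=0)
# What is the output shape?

Input shape: (17, 55, 118, 25)
Output shape: (17, 55, 59, 12)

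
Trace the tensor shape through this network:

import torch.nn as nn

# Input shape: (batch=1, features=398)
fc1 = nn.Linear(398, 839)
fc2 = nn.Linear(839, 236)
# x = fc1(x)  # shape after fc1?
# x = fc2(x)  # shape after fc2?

Input shape: (1, 398)
  -> after fc1: (1, 839)
Output shape: (1, 236)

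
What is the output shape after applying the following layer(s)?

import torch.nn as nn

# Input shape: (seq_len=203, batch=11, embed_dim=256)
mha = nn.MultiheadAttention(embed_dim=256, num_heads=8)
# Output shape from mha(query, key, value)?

Input shape: (203, 11, 256)
Output shape: (203, 11, 256)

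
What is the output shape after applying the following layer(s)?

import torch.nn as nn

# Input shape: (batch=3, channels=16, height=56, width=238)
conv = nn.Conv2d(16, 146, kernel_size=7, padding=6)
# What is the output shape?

Input shape: (3, 16, 56, 238)
Output shape: (3, 146, 62, 244)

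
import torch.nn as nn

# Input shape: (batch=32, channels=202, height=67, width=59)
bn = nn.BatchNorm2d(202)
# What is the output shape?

Input shape: (32, 202, 67, 59)
Output shape: (32, 202, 67, 59)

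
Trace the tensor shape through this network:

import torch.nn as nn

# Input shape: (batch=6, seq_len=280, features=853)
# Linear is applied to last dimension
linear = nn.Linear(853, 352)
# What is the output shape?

Input shape: (6, 280, 853)
Output shape: (6, 280, 352)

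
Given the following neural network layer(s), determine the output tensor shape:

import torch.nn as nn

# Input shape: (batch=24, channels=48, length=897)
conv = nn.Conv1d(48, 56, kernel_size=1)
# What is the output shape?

Input shape: (24, 48, 897)
Output shape: (24, 56, 897)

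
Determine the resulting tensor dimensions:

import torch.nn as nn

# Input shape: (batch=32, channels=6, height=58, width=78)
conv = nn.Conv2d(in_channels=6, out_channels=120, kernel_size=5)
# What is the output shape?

Input shape: (32, 6, 58, 78)
Output shape: (32, 120, 54, 74)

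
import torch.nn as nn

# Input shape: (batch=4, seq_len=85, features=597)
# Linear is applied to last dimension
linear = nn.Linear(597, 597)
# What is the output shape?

Input shape: (4, 85, 597)
Output shape: (4, 85, 597)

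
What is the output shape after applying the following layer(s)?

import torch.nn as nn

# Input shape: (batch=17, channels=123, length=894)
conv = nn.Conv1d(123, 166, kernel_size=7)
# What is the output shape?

Input shape: (17, 123, 894)
Output shape: (17, 166, 888)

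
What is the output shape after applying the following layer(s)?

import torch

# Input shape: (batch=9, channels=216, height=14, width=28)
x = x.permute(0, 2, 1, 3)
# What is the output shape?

Input shape: (9, 216, 14, 28)
Output shape: (9, 14, 216, 28)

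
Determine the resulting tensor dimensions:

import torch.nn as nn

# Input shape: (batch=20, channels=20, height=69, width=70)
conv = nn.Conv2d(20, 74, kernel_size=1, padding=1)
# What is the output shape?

Input shape: (20, 20, 69, 70)
Output shape: (20, 74, 71, 72)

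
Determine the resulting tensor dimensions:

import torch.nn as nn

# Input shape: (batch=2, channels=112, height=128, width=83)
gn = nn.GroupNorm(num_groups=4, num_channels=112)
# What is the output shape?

Input shape: (2, 112, 128, 83)
Output shape: (2, 112, 128, 83)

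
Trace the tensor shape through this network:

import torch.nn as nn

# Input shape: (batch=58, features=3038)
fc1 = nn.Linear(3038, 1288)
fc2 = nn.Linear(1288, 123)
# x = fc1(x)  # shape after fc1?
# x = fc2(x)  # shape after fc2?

Input shape: (58, 3038)
  -> after fc1: (58, 1288)
Output shape: (58, 123)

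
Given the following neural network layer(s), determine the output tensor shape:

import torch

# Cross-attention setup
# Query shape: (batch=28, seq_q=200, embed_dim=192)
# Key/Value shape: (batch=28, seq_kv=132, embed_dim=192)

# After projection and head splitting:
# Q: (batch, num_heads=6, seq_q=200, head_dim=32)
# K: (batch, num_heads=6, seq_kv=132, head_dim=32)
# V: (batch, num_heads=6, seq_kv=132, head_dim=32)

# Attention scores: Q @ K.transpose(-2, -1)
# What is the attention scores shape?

Input shape: (28, 200, 192)
Output shape: (28, 6, 200, 132)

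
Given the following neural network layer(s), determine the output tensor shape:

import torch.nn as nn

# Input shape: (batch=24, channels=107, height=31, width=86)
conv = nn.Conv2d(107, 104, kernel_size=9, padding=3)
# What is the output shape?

Input shape: (24, 107, 31, 86)
Output shape: (24, 104, 29, 84)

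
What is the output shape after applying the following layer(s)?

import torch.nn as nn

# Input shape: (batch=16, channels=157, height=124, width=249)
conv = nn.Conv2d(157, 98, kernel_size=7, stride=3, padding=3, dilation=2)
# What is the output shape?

Input shape: (16, 157, 124, 249)
Output shape: (16, 98, 40, 81)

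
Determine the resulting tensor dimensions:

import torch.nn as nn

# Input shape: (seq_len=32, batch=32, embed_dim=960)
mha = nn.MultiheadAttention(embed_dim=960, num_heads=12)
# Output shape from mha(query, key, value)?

Input shape: (32, 32, 960)
Output shape: (32, 32, 960)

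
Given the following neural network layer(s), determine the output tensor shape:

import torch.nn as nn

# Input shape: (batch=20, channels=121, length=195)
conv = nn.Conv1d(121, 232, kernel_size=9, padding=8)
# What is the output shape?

Input shape: (20, 121, 195)
Output shape: (20, 232, 203)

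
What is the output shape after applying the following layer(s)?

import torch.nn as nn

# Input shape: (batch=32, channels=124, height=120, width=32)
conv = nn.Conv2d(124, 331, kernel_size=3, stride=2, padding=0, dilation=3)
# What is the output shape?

Input shape: (32, 124, 120, 32)
Output shape: (32, 331, 57, 13)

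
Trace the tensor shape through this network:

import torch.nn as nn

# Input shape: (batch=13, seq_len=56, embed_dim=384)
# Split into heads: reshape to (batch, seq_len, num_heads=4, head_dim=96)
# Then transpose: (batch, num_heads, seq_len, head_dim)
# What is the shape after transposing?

Input shape: (13, 56, 384)
  -> after reshape: (13, 56, 4, 96)
Output shape: (13, 4, 56, 96)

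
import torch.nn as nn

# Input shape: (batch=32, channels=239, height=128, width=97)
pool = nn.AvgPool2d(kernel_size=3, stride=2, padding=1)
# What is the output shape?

Input shape: (32, 239, 128, 97)
Output shape: (32, 239, 64, 49)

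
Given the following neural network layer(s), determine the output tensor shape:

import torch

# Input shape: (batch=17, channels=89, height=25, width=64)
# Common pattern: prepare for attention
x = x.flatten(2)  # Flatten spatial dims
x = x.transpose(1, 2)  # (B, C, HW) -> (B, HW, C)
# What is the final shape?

Input shape: (17, 89, 25, 64)
  -> after flatten(2): (17, 89, 1600)
Output shape: (17, 1600, 89)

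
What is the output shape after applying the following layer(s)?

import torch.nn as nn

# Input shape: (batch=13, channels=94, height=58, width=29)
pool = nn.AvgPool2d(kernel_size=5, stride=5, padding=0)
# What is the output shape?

Input shape: (13, 94, 58, 29)
Output shape: (13, 94, 11, 5)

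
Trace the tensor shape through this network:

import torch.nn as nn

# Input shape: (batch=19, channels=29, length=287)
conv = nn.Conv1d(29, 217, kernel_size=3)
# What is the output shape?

Input shape: (19, 29, 287)
Output shape: (19, 217, 285)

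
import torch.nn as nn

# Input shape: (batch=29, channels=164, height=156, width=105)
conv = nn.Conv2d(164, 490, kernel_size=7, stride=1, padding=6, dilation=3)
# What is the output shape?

Input shape: (29, 164, 156, 105)
Output shape: (29, 490, 150, 99)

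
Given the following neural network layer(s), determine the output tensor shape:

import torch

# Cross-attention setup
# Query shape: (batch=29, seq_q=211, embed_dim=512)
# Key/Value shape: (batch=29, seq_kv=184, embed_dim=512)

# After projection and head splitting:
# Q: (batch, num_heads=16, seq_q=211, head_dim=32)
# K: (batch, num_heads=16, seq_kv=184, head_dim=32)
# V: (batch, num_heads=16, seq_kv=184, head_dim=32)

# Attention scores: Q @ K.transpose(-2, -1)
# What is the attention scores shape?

Input shape: (29, 211, 512)
Output shape: (29, 16, 211, 184)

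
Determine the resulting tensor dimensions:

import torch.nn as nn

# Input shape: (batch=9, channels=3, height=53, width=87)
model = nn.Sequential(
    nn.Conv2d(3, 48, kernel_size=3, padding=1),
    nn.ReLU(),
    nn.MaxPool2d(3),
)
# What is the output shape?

Input shape: (9, 3, 53, 87)
  -> after Conv2d: (9, 48, 53, 87)
  -> after ReLU: (9, 48, 53, 87)
Output shape: (9, 48, 17, 29)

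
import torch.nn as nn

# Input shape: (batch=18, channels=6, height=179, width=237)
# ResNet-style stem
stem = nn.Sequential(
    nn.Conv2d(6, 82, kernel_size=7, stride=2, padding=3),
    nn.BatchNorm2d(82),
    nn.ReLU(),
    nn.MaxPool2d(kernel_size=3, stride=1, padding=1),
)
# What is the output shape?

Input shape: (18, 6, 179, 237)
  -> after Conv2d 7x7 stride=2: (18, 82, 90, 119)
Output shape: (18, 82, 90, 119)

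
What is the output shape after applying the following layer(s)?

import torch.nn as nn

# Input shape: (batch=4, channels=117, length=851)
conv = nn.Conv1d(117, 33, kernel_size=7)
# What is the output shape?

Input shape: (4, 117, 851)
Output shape: (4, 33, 845)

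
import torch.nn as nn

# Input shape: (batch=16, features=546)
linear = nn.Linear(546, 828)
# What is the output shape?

Input shape: (16, 546)
Output shape: (16, 828)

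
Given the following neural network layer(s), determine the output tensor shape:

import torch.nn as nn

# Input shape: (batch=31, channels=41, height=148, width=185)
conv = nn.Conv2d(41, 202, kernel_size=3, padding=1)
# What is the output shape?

Input shape: (31, 41, 148, 185)
Output shape: (31, 202, 148, 185)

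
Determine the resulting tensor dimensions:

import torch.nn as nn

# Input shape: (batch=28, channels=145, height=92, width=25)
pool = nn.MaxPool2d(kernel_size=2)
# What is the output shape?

Input shape: (28, 145, 92, 25)
Output shape: (28, 145, 46, 12)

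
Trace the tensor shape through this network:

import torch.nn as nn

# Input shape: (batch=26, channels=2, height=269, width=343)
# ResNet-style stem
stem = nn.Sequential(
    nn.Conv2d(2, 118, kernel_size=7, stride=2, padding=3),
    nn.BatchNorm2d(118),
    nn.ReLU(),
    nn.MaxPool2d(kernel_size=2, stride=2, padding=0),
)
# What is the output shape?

Input shape: (26, 2, 269, 343)
  -> after Conv2d 7x7 stride=2: (26, 118, 135, 172)
Output shape: (26, 118, 67, 86)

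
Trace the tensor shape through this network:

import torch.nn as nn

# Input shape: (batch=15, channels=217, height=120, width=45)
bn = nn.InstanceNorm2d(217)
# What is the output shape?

Input shape: (15, 217, 120, 45)
Output shape: (15, 217, 120, 45)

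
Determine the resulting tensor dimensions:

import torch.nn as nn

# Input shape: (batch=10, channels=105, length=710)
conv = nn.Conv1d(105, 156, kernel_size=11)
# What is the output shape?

Input shape: (10, 105, 710)
Output shape: (10, 156, 700)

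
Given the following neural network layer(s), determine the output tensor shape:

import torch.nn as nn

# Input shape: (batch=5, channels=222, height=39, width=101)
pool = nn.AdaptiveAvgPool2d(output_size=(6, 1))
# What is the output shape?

Input shape: (5, 222, 39, 101)
Output shape: (5, 222, 6, 1)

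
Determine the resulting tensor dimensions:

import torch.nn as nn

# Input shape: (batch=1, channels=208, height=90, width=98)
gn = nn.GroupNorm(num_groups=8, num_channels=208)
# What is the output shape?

Input shape: (1, 208, 90, 98)
Output shape: (1, 208, 90, 98)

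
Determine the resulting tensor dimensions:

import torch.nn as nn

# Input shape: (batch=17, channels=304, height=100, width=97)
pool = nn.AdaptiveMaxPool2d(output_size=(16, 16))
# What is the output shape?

Input shape: (17, 304, 100, 97)
Output shape: (17, 304, 16, 16)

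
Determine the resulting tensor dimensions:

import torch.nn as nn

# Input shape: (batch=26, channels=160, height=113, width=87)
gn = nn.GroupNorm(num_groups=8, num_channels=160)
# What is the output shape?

Input shape: (26, 160, 113, 87)
Output shape: (26, 160, 113, 87)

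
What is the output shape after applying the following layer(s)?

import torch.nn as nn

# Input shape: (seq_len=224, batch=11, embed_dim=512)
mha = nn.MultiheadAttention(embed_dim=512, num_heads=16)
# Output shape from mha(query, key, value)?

Input shape: (224, 11, 512)
Output shape: (224, 11, 512)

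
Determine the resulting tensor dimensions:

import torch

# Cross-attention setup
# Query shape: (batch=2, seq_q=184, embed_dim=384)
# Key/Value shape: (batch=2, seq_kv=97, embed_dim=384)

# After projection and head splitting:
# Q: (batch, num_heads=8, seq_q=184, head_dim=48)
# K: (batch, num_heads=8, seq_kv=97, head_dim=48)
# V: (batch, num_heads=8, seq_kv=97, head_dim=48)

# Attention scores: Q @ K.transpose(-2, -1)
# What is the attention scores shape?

Input shape: (2, 184, 384)
Output shape: (2, 8, 184, 97)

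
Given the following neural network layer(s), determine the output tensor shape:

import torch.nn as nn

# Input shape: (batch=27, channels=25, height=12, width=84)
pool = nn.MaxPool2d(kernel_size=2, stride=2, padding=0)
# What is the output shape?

Input shape: (27, 25, 12, 84)
Output shape: (27, 25, 6, 42)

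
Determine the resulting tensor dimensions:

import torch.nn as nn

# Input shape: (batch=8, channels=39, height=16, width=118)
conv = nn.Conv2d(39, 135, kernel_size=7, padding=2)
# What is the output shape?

Input shape: (8, 39, 16, 118)
Output shape: (8, 135, 14, 116)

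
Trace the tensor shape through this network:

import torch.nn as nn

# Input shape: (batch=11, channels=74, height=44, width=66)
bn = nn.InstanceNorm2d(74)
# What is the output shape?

Input shape: (11, 74, 44, 66)
Output shape: (11, 74, 44, 66)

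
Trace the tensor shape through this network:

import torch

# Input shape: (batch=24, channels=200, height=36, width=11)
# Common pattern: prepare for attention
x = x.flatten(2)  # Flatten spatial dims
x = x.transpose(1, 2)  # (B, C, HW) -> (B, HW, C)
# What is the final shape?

Input shape: (24, 200, 36, 11)
  -> after flatten(2): (24, 200, 396)
Output shape: (24, 396, 200)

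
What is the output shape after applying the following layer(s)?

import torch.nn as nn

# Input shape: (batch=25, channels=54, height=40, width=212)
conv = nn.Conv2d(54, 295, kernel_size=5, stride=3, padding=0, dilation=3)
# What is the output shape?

Input shape: (25, 54, 40, 212)
Output shape: (25, 295, 10, 67)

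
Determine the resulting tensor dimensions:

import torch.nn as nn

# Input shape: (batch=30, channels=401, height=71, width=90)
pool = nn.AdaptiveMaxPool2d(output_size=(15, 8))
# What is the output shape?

Input shape: (30, 401, 71, 90)
Output shape: (30, 401, 15, 8)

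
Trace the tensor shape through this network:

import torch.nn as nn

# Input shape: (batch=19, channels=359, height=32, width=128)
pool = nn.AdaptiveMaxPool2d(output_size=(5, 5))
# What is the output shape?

Input shape: (19, 359, 32, 128)
Output shape: (19, 359, 5, 5)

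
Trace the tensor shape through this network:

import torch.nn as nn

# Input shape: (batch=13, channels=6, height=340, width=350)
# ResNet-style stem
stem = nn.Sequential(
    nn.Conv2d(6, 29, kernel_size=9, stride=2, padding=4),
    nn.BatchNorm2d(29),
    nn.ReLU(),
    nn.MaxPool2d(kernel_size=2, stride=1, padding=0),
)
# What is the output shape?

Input shape: (13, 6, 340, 350)
  -> after Conv2d 9x9 stride=2: (13, 29, 170, 175)
Output shape: (13, 29, 169, 174)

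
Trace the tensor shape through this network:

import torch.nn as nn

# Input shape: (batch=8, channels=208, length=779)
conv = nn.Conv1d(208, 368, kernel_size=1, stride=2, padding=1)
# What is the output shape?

Input shape: (8, 208, 779)
Output shape: (8, 368, 391)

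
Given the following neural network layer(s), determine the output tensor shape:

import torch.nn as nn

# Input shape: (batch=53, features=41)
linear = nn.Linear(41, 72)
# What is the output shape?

Input shape: (53, 41)
Output shape: (53, 72)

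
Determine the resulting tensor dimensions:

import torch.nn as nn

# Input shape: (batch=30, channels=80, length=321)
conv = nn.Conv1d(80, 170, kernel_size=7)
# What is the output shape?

Input shape: (30, 80, 321)
Output shape: (30, 170, 315)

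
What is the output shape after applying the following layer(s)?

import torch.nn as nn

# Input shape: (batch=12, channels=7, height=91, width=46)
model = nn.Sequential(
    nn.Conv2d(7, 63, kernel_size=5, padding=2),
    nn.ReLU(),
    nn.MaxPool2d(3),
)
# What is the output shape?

Input shape: (12, 7, 91, 46)
  -> after Conv2d: (12, 63, 91, 46)
  -> after ReLU: (12, 63, 91, 46)
Output shape: (12, 63, 30, 15)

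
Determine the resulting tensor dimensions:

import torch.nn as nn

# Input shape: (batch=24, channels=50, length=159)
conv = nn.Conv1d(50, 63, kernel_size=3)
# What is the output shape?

Input shape: (24, 50, 159)
Output shape: (24, 63, 157)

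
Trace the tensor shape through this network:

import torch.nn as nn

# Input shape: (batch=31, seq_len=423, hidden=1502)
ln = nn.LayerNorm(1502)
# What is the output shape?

Input shape: (31, 423, 1502)
Output shape: (31, 423, 1502)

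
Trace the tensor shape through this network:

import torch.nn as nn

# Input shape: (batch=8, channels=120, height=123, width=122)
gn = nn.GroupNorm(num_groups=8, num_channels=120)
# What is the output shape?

Input shape: (8, 120, 123, 122)
Output shape: (8, 120, 123, 122)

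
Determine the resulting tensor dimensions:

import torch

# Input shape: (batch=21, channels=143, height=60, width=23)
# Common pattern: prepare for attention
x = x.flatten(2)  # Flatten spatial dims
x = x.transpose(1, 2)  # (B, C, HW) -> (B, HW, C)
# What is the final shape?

Input shape: (21, 143, 60, 23)
  -> after flatten(2): (21, 143, 1380)
Output shape: (21, 1380, 143)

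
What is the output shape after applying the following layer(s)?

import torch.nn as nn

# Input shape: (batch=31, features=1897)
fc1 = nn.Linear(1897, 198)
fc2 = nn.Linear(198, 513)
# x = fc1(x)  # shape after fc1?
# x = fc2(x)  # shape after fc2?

Input shape: (31, 1897)
  -> after fc1: (31, 198)
Output shape: (31, 513)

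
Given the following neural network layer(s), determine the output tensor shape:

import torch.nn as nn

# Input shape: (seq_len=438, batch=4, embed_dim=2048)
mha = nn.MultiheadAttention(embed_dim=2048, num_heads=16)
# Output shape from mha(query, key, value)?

Input shape: (438, 4, 2048)
Output shape: (438, 4, 2048)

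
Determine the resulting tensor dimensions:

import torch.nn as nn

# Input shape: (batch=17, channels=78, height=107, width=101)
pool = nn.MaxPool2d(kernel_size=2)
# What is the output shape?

Input shape: (17, 78, 107, 101)
Output shape: (17, 78, 53, 50)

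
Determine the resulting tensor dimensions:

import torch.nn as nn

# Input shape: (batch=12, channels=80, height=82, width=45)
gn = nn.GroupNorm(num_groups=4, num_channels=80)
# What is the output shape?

Input shape: (12, 80, 82, 45)
Output shape: (12, 80, 82, 45)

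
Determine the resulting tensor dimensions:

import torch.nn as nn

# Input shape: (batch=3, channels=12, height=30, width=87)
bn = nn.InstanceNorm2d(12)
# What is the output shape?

Input shape: (3, 12, 30, 87)
Output shape: (3, 12, 30, 87)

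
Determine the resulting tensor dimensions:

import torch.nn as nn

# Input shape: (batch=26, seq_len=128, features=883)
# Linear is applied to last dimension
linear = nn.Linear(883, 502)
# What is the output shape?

Input shape: (26, 128, 883)
Output shape: (26, 128, 502)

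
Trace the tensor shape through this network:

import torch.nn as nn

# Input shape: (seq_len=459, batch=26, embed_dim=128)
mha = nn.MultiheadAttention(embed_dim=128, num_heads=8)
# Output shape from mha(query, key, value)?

Input shape: (459, 26, 128)
Output shape: (459, 26, 128)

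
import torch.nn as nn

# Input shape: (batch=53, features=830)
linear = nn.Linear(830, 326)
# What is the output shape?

Input shape: (53, 830)
Output shape: (53, 326)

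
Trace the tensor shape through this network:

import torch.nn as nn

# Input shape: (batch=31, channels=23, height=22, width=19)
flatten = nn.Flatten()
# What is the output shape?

Input shape: (31, 23, 22, 19)
Output shape: (31, 9614)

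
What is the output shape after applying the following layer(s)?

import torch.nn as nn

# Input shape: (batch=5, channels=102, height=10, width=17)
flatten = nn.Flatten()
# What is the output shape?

Input shape: (5, 102, 10, 17)
Output shape: (5, 17340)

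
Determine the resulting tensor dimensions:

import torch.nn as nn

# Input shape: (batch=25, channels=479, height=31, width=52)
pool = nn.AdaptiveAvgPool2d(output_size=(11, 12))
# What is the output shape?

Input shape: (25, 479, 31, 52)
Output shape: (25, 479, 11, 12)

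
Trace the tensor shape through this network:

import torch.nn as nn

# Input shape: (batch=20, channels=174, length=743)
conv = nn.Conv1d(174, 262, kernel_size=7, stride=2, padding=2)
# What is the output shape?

Input shape: (20, 174, 743)
Output shape: (20, 262, 371)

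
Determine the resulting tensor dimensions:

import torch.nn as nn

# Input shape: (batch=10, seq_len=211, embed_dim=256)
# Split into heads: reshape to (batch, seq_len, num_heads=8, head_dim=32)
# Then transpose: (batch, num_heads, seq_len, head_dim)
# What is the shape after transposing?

Input shape: (10, 211, 256)
  -> after reshape: (10, 211, 8, 32)
Output shape: (10, 8, 211, 32)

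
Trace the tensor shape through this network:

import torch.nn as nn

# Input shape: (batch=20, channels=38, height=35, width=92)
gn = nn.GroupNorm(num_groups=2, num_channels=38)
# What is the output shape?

Input shape: (20, 38, 35, 92)
Output shape: (20, 38, 35, 92)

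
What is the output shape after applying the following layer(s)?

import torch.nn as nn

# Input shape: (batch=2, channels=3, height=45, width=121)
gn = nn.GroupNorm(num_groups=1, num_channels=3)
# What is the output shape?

Input shape: (2, 3, 45, 121)
Output shape: (2, 3, 45, 121)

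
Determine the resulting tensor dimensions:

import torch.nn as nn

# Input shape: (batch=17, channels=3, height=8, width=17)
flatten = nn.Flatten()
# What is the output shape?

Input shape: (17, 3, 8, 17)
Output shape: (17, 408)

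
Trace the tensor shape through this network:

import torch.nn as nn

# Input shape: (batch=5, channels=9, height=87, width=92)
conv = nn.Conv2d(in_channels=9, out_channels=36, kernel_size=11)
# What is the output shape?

Input shape: (5, 9, 87, 92)
Output shape: (5, 36, 77, 82)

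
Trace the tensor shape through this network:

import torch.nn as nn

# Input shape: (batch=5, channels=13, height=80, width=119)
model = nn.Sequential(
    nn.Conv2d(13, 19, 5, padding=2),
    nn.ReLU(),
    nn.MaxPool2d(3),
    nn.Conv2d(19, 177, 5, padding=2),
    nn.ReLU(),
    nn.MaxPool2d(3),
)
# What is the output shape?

Input shape: (5, 13, 80, 119)
  -> after first Conv2d: (5, 19, 80, 119)
  -> after first MaxPool2d: (5, 19, 26, 39)
  -> after second Conv2d: (5, 177, 26, 39)
Output shape: (5, 177, 8, 13)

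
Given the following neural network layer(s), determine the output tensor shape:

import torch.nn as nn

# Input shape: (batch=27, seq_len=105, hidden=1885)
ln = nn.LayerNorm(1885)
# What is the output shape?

Input shape: (27, 105, 1885)
Output shape: (27, 105, 1885)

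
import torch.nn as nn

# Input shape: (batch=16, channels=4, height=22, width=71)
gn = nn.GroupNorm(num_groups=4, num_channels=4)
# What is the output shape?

Input shape: (16, 4, 22, 71)
Output shape: (16, 4, 22, 71)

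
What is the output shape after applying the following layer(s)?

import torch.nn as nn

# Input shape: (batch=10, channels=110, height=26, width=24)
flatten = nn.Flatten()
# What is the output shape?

Input shape: (10, 110, 26, 24)
Output shape: (10, 68640)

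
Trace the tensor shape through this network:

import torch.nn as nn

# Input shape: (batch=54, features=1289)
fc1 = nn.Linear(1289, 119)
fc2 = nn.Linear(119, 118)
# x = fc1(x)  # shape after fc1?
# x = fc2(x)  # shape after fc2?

Input shape: (54, 1289)
  -> after fc1: (54, 119)
Output shape: (54, 118)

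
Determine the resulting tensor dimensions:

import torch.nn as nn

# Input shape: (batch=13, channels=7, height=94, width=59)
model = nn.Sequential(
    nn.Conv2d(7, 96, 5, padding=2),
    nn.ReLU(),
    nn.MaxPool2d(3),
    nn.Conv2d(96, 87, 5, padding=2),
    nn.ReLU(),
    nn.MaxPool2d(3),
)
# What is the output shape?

Input shape: (13, 7, 94, 59)
  -> after first Conv2d: (13, 96, 94, 59)
  -> after first MaxPool2d: (13, 96, 31, 19)
  -> after second Conv2d: (13, 87, 31, 19)
Output shape: (13, 87, 10, 6)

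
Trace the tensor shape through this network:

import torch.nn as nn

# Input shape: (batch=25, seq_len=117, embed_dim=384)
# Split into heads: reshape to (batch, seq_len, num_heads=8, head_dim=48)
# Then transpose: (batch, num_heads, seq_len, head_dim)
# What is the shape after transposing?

Input shape: (25, 117, 384)
  -> after reshape: (25, 117, 8, 48)
Output shape: (25, 8, 117, 48)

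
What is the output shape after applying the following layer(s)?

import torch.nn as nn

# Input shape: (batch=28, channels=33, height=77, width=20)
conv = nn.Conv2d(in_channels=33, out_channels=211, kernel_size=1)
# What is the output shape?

Input shape: (28, 33, 77, 20)
Output shape: (28, 211, 77, 20)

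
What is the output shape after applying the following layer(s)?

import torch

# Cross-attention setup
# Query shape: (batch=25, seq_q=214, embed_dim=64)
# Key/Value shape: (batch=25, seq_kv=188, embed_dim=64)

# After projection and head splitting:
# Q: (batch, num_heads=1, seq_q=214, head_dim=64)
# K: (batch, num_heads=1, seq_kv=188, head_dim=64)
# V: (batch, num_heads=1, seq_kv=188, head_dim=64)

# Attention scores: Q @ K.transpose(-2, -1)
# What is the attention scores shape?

Input shape: (25, 214, 64)
Output shape: (25, 1, 214, 188)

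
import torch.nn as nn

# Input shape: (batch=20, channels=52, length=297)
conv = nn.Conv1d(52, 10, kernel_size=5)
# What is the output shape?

Input shape: (20, 52, 297)
Output shape: (20, 10, 293)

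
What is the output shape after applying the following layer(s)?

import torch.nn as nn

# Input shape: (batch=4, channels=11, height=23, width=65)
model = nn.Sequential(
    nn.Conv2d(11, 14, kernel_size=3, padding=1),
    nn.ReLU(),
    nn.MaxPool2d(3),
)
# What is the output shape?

Input shape: (4, 11, 23, 65)
  -> after Conv2d: (4, 14, 23, 65)
  -> after ReLU: (4, 14, 23, 65)
Output shape: (4, 14, 7, 21)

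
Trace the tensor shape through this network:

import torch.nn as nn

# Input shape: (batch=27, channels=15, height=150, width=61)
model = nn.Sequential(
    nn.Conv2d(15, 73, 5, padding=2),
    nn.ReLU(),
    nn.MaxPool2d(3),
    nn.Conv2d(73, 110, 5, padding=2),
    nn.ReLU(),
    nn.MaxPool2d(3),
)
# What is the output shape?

Input shape: (27, 15, 150, 61)
  -> after first Conv2d: (27, 73, 150, 61)
  -> after first MaxPool2d: (27, 73, 50, 20)
  -> after second Conv2d: (27, 110, 50, 20)
Output shape: (27, 110, 16, 6)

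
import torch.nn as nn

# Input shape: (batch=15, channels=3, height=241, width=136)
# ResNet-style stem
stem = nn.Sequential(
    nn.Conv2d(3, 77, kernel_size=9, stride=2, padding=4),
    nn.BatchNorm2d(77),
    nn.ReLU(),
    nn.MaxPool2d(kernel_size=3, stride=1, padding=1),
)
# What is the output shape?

Input shape: (15, 3, 241, 136)
  -> after Conv2d 9x9 stride=2: (15, 77, 121, 68)
Output shape: (15, 77, 121, 68)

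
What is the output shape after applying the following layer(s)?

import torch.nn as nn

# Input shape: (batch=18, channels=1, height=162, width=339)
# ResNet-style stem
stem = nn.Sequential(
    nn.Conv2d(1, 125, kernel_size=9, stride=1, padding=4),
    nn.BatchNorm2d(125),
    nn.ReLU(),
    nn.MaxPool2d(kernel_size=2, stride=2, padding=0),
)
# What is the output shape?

Input shape: (18, 1, 162, 339)
  -> after Conv2d 9x9 stride=1: (18, 125, 162, 339)
Output shape: (18, 125, 81, 169)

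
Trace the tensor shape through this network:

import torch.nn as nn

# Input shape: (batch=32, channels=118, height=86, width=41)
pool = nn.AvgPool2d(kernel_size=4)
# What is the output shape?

Input shape: (32, 118, 86, 41)
Output shape: (32, 118, 21, 10)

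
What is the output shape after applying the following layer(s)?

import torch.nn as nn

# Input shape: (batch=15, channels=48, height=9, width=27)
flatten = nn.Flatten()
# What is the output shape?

Input shape: (15, 48, 9, 27)
Output shape: (15, 11664)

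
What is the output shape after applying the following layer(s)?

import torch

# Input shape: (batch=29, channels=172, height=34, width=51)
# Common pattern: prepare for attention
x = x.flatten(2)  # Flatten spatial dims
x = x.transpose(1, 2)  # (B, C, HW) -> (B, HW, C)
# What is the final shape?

Input shape: (29, 172, 34, 51)
  -> after flatten(2): (29, 172, 1734)
Output shape: (29, 1734, 172)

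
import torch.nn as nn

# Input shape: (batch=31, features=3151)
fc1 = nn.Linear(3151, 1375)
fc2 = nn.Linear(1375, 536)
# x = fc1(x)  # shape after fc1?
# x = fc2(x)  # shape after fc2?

Input shape: (31, 3151)
  -> after fc1: (31, 1375)
Output shape: (31, 536)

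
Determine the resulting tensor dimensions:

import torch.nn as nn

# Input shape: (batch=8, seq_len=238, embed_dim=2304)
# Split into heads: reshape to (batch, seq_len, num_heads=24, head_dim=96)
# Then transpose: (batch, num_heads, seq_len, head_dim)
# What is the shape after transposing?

Input shape: (8, 238, 2304)
  -> after reshape: (8, 238, 24, 96)
Output shape: (8, 24, 238, 96)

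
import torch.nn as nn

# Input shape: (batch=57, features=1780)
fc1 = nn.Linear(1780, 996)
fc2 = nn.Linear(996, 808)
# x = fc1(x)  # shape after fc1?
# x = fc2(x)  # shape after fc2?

Input shape: (57, 1780)
  -> after fc1: (57, 996)
Output shape: (57, 808)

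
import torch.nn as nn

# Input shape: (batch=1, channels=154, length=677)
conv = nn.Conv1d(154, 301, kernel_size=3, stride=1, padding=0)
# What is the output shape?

Input shape: (1, 154, 677)
Output shape: (1, 301, 675)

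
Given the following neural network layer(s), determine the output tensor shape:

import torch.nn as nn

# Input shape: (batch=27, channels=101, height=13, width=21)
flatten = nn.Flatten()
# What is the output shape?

Input shape: (27, 101, 13, 21)
Output shape: (27, 27573)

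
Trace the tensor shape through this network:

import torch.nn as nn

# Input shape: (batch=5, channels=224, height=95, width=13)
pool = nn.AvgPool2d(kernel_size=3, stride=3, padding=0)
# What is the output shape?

Input shape: (5, 224, 95, 13)
Output shape: (5, 224, 31, 4)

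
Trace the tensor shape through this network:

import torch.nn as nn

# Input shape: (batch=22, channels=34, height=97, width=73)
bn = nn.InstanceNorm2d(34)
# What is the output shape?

Input shape: (22, 34, 97, 73)
Output shape: (22, 34, 97, 73)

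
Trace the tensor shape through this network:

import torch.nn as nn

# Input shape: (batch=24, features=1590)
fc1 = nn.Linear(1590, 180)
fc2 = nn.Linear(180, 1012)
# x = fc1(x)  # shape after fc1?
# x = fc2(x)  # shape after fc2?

Input shape: (24, 1590)
  -> after fc1: (24, 180)
Output shape: (24, 1012)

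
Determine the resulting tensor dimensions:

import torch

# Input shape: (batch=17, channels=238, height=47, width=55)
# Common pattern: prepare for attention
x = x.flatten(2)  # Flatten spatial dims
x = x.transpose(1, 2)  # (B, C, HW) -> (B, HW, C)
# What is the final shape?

Input shape: (17, 238, 47, 55)
  -> after flatten(2): (17, 238, 2585)
Output shape: (17, 2585, 238)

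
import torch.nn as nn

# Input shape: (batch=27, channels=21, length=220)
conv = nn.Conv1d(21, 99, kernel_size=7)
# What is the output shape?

Input shape: (27, 21, 220)
Output shape: (27, 99, 214)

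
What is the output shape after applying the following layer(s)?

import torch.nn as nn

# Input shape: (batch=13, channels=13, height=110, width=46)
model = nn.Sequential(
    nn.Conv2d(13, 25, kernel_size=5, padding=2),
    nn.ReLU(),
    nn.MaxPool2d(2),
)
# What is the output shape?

Input shape: (13, 13, 110, 46)
  -> after Conv2d: (13, 25, 110, 46)
  -> after ReLU: (13, 25, 110, 46)
Output shape: (13, 25, 55, 23)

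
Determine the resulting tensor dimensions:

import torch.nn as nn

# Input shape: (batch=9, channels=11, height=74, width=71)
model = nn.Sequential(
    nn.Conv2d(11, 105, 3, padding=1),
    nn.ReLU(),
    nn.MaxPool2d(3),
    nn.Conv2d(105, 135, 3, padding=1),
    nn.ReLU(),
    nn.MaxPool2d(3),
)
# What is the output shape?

Input shape: (9, 11, 74, 71)
  -> after first Conv2d: (9, 105, 74, 71)
  -> after first MaxPool2d: (9, 105, 24, 23)
  -> after second Conv2d: (9, 135, 24, 23)
Output shape: (9, 135, 8, 7)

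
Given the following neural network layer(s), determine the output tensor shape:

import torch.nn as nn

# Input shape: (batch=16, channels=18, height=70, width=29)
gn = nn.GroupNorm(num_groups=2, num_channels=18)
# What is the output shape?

Input shape: (16, 18, 70, 29)
Output shape: (16, 18, 70, 29)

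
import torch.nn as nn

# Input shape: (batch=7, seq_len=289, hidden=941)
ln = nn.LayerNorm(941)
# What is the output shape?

Input shape: (7, 289, 941)
Output shape: (7, 289, 941)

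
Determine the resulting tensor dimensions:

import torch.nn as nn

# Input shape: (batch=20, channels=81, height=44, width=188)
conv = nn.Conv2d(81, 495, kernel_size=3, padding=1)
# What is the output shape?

Input shape: (20, 81, 44, 188)
Output shape: (20, 495, 44, 188)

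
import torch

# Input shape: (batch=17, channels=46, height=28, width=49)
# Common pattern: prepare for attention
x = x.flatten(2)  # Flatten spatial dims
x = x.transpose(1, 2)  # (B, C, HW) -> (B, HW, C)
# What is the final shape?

Input shape: (17, 46, 28, 49)
  -> after flatten(2): (17, 46, 1372)
Output shape: (17, 1372, 46)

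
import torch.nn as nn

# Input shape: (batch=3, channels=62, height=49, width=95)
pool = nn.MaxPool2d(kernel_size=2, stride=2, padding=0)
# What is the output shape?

Input shape: (3, 62, 49, 95)
Output shape: (3, 62, 24, 47)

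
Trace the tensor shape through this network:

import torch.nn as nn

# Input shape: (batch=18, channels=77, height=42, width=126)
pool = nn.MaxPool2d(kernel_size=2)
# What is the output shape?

Input shape: (18, 77, 42, 126)
Output shape: (18, 77, 21, 63)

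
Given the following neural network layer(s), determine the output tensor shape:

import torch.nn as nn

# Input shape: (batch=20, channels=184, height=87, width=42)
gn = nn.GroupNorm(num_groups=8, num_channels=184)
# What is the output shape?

Input shape: (20, 184, 87, 42)
Output shape: (20, 184, 87, 42)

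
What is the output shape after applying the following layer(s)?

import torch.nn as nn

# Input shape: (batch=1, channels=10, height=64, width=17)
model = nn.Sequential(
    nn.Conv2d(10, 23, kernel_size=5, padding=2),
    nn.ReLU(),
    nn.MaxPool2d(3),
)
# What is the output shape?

Input shape: (1, 10, 64, 17)
  -> after Conv2d: (1, 23, 64, 17)
  -> after ReLU: (1, 23, 64, 17)
Output shape: (1, 23, 21, 5)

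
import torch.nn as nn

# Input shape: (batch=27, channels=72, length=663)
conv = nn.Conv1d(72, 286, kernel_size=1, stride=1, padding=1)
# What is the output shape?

Input shape: (27, 72, 663)
Output shape: (27, 286, 665)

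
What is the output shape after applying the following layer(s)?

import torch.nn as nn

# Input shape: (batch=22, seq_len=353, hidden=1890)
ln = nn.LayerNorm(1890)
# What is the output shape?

Input shape: (22, 353, 1890)
Output shape: (22, 353, 1890)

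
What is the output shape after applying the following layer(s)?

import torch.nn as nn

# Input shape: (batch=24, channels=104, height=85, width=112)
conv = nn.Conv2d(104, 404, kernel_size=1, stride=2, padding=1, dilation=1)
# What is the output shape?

Input shape: (24, 104, 85, 112)
Output shape: (24, 404, 44, 57)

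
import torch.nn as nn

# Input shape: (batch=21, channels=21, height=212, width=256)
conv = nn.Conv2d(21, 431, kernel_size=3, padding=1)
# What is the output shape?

Input shape: (21, 21, 212, 256)
Output shape: (21, 431, 212, 256)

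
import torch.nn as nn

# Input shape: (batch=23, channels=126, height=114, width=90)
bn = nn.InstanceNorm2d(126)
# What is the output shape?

Input shape: (23, 126, 114, 90)
Output shape: (23, 126, 114, 90)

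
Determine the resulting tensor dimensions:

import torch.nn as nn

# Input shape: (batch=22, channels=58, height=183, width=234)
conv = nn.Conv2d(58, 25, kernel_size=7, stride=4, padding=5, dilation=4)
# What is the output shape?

Input shape: (22, 58, 183, 234)
Output shape: (22, 25, 43, 55)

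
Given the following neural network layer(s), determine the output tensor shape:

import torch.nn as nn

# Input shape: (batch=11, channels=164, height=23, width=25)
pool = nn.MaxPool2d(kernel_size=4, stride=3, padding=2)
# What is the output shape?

Input shape: (11, 164, 23, 25)
Output shape: (11, 164, 8, 9)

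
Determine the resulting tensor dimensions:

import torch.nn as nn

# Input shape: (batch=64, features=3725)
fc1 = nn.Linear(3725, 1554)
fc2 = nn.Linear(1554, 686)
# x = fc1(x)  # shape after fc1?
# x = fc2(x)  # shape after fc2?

Input shape: (64, 3725)
  -> after fc1: (64, 1554)
Output shape: (64, 686)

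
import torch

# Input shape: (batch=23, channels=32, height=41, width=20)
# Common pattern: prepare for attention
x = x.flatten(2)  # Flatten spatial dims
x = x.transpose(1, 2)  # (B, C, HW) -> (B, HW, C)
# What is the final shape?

Input shape: (23, 32, 41, 20)
  -> after flatten(2): (23, 32, 820)
Output shape: (23, 820, 32)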